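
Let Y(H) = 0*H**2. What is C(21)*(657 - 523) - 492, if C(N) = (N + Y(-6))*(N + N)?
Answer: 117696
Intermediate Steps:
Y(H) = 0
C(N) = 2*N**2 (C(N) = (N + 0)*(N + N) = N*(2*N) = 2*N**2)
C(21)*(657 - 523) - 492 = (2*21**2)*(657 - 523) - 492 = (2*441)*134 - 492 = 882*134 - 492 = 118188 - 492 = 117696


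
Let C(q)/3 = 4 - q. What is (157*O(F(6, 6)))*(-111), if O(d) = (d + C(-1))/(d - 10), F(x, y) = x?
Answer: 365967/4 ≈ 91492.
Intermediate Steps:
C(q) = 12 - 3*q (C(q) = 3*(4 - q) = 12 - 3*q)
O(d) = (15 + d)/(-10 + d) (O(d) = (d + (12 - 3*(-1)))/(d - 10) = (d + (12 + 3))/(-10 + d) = (d + 15)/(-10 + d) = (15 + d)/(-10 + d))
(157*O(F(6, 6)))*(-111) = (157*((15 + 6)/(-10 + 6)))*(-111) = (157*(21/(-4)))*(-111) = (157*(-¼*21))*(-111) = (157*(-21/4))*(-111) = -3297/4*(-111) = 365967/4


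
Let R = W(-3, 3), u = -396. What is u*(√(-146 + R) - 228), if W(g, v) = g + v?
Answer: 90288 - 396*I*√146 ≈ 90288.0 - 4784.9*I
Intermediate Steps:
R = 0 (R = -3 + 3 = 0)
u*(√(-146 + R) - 228) = -396*(√(-146 + 0) - 228) = -396*(√(-146) - 228) = -396*(I*√146 - 228) = -396*(-228 + I*√146) = 90288 - 396*I*√146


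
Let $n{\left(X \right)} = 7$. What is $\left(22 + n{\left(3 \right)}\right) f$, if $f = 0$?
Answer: $0$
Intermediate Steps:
$\left(22 + n{\left(3 \right)}\right) f = \left(22 + 7\right) 0 = 29 \cdot 0 = 0$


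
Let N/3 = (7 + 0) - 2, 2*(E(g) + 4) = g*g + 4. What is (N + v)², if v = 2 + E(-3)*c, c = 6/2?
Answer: 2401/4 ≈ 600.25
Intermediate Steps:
E(g) = -2 + g²/2 (E(g) = -4 + (g*g + 4)/2 = -4 + (g² + 4)/2 = -4 + (4 + g²)/2 = -4 + (2 + g²/2) = -2 + g²/2)
c = 3 (c = 6*(½) = 3)
N = 15 (N = 3*((7 + 0) - 2) = 3*(7 - 2) = 3*5 = 15)
v = 19/2 (v = 2 + (-2 + (½)*(-3)²)*3 = 2 + (-2 + (½)*9)*3 = 2 + (-2 + 9/2)*3 = 2 + (5/2)*3 = 2 + 15/2 = 19/2 ≈ 9.5000)
(N + v)² = (15 + 19/2)² = (49/2)² = 2401/4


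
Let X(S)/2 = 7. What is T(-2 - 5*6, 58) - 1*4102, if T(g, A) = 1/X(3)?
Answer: -57427/14 ≈ -4101.9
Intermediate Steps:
X(S) = 14 (X(S) = 2*7 = 14)
T(g, A) = 1/14
T(-2 - 5*6, 58) - 1*4102 = 1/14 - 1*4102 = 1/14 - 4102 = -57427/14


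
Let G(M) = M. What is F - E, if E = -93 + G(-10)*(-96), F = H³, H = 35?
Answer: 42008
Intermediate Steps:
F = 42875 (F = 35³ = 42875)
E = 867 (E = -93 - 10*(-96) = -93 + 960 = 867)
F - E = 42875 - 1*867 = 42875 - 867 = 42008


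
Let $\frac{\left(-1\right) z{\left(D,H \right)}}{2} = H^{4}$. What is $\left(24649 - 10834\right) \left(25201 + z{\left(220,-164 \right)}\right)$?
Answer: $-19987050614265$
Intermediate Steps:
$z{\left(D,H \right)} = - 2 H^{4}$
$\left(24649 - 10834\right) \left(25201 + z{\left(220,-164 \right)}\right) = \left(24649 - 10834\right) \left(25201 - 2 \left(-164\right)^{4}\right) = 13815 \left(25201 - 1446789632\right) = 13815 \left(-1446764431\right) = -19987050614265$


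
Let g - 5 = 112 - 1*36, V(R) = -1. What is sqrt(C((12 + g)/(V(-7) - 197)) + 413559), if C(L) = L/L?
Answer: 14*sqrt(2110) ≈ 643.09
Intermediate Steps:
g = 81 (g = 5 + (112 - 1*36) = 5 + (112 - 36) = 5 + 76 = 81)
C(L) = 1
sqrt(C((12 + g)/(V(-7) - 197)) + 413559) = sqrt(1 + 413559) = sqrt(413560) = 14*sqrt(2110)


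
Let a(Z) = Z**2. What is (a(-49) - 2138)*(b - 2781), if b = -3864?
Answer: -1747635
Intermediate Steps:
(a(-49) - 2138)*(b - 2781) = ((-49)**2 - 2138)*(-3864 - 2781) = (2401 - 2138)*(-6645) = 263*(-6645) = -1747635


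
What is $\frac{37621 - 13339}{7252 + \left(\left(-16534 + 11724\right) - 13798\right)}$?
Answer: $- \frac{12141}{5678} \approx -2.1383$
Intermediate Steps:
$\frac{37621 - 13339}{7252 + \left(\left(-16534 + 11724\right) - 13798\right)} = \frac{24282}{7252 - 18608} = \frac{24282}{-11356} = 24282 \left(- \frac{1}{11356}\right) = - \frac{12141}{5678}$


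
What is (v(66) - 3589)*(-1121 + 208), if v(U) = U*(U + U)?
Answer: -4677299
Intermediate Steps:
v(U) = 2*U² (v(U) = U*(2*U) = 2*U²)
(v(66) - 3589)*(-1121 + 208) = (2*66² - 3589)*(-1121 + 208) = (2*4356 - 3589)*(-913) = (8712 - 3589)*(-913) = 5123*(-913) = -4677299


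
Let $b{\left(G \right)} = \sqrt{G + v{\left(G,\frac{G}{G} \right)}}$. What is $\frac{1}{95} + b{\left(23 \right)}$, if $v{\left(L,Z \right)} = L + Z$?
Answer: $\frac{1}{95} + \sqrt{47} \approx 6.8662$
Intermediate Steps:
$b{\left(G \right)} = \sqrt{1 + 2 G}$ ($b{\left(G \right)} = \sqrt{G + \left(G + \frac{G}{G}\right)} = \sqrt{G + \left(G + 1\right)} = \sqrt{G + \left(1 + G\right)} = \sqrt{1 + 2 G}$)
$\frac{1}{95} + b{\left(23 \right)} = \frac{1}{95} + \sqrt{1 + 2 \cdot 23} = \frac{1}{95} + \sqrt{1 + 46} = \frac{1}{95} + \sqrt{47}$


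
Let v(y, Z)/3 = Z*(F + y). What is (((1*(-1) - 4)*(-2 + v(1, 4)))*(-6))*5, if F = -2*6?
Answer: -20100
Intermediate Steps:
F = -12
v(y, Z) = 3*Z*(-12 + y) (v(y, Z) = 3*(Z*(-12 + y)) = 3*Z*(-12 + y))
(((1*(-1) - 4)*(-2 + v(1, 4)))*(-6))*5 = (((1*(-1) - 4)*(-2 + 3*4*(-12 + 1)))*(-6))*5 = (((-1 - 4)*(-2 + 3*4*(-11)))*(-6))*5 = (-5*(-2 - 132)*(-6))*5 = (-5*(-134)*(-6))*5 = (670*(-6))*5 = -4020*5 = -20100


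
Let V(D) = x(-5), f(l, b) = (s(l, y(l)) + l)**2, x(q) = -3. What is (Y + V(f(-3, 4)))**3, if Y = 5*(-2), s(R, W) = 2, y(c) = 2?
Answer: -2197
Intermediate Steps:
f(l, b) = (2 + l)**2
V(D) = -3
Y = -10
(Y + V(f(-3, 4)))**3 = (-10 - 3)**3 = (-13)**3 = -2197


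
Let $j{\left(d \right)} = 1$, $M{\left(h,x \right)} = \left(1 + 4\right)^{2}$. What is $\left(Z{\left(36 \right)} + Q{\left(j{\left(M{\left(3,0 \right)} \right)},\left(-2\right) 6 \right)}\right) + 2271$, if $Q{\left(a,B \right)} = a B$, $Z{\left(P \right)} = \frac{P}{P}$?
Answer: $2260$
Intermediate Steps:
$M{\left(h,x \right)} = 25$ ($M{\left(h,x \right)} = 5^{2} = 25$)
$Z{\left(P \right)} = 1$
$Q{\left(a,B \right)} = B a$
$\left(Z{\left(36 \right)} + Q{\left(j{\left(M{\left(3,0 \right)} \right)},\left(-2\right) 6 \right)}\right) + 2271 = \left(1 + \left(-2\right) 6 \cdot 1\right) + 2271 = \left(1 - 12\right) + 2271 = -11 + 2271 = 2260$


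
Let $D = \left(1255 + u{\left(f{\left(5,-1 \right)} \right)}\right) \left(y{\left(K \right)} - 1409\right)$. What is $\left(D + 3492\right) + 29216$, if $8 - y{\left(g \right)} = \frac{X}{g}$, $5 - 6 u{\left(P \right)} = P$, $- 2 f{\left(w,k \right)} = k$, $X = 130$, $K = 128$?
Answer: $- \frac{442335519}{256} \approx -1.7279 \cdot 10^{6}$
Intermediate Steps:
$f{\left(w,k \right)} = - \frac{k}{2}$
$u{\left(P \right)} = \frac{5}{6} - \frac{P}{6}$
$y{\left(g \right)} = 8 - \frac{130}{g}$
$D = - \frac{450708767}{256}$ ($D = \left(1255 + \left(\frac{5}{6} - \frac{\left(- \frac{1}{2}\right) \left(-1\right)}{6}\right)\right) \left(\left(8 - \frac{130}{128}\right) - 1409\right) = \left(1255 + \left(\frac{5}{6} - \frac{1}{12}\right)\right) \left(\left(8 - \frac{65}{64}\right) - 1409\right) = \left(1255 + \frac{3}{4}\right) \left(\frac{447}{64} - 1409\right) = \frac{5023}{4} \left(- \frac{89729}{64}\right) = - \frac{450708767}{256} \approx -1.7606 \cdot 10^{6}$)
$\left(D + 3492\right) + 29216 = \left(- \frac{450708767}{256} + 3492\right) + 29216 = - \frac{449814815}{256} + 29216 = - \frac{442335519}{256}$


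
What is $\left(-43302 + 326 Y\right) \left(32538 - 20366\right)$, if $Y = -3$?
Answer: $-538976160$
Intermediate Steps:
$\left(-43302 + 326 Y\right) \left(32538 - 20366\right) = \left(-43302 + 326 \left(-3\right)\right) \left(32538 - 20366\right) = \left(-43302 - 978\right) 12172 = \left(-44280\right) 12172 = -538976160$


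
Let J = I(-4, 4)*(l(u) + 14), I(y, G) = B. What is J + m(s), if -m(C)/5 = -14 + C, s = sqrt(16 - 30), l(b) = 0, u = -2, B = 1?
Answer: 84 - 5*I*sqrt(14) ≈ 84.0 - 18.708*I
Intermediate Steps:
I(y, G) = 1
s = I*sqrt(14) (s = sqrt(-14) = I*sqrt(14) ≈ 3.7417*I)
m(C) = 70 - 5*C (m(C) = -5*(-14 + C) = 70 - 5*C)
J = 14 (J = 1*(0 + 14) = 1*14 = 14)
J + m(s) = 14 + (70 - 5*I*sqrt(14)) = 84 - 5*I*sqrt(14)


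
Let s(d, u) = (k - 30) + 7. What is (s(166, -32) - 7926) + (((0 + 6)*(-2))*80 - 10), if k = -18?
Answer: -8937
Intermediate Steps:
s(d, u) = -41 (s(d, u) = (-18 - 30) + 7 = -48 + 7 = -41)
(s(166, -32) - 7926) + (((0 + 6)*(-2))*80 - 10) = (-41 - 7926) + (((0 + 6)*(-2))*80 - 10) = -7967 + ((6*(-2))*80 - 10) = -7967 + (-12*80 - 10) = -7967 + (-960 - 10) = -7967 - 970 = -8937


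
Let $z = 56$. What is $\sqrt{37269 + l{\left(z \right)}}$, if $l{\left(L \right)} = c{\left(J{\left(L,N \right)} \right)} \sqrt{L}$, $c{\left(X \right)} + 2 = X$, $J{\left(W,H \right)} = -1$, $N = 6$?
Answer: $\sqrt{37269 - 6 \sqrt{14}} \approx 192.99$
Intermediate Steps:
$c{\left(X \right)} = -2 + X$
$l{\left(L \right)} = - 3 \sqrt{L}$ ($l{\left(L \right)} = \left(-2 - 1\right) \sqrt{L} = - 3 \sqrt{L}$)
$\sqrt{37269 + l{\left(z \right)}} = \sqrt{37269 - 3 \sqrt{56}} = \sqrt{37269 - 3 \cdot 2 \sqrt{14}} = \sqrt{37269 - 6 \sqrt{14}}$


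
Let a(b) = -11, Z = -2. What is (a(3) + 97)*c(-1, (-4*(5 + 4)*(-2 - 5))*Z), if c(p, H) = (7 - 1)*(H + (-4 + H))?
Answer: -522192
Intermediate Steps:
c(p, H) = -24 + 12*H (c(p, H) = 6*(-4 + 2*H) = -24 + 12*H)
(a(3) + 97)*c(-1, (-4*(5 + 4)*(-2 - 5))*Z) = (-11 + 97)*(-24 + 12*(-4*(5 + 4)*(-2 - 5)*(-2))) = 86*(-24 + 12*(-36*(-7)*(-2))) = 86*(-24 + 12*(-4*(-63)*(-2))) = 86*(-24 + 12*(252*(-2))) = 86*(-24 + 12*(-504)) = 86*(-24 - 6048) = 86*(-6072) = -522192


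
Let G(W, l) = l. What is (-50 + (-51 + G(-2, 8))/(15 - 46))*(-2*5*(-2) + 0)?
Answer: -30140/31 ≈ -972.26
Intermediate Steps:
(-50 + (-51 + G(-2, 8))/(15 - 46))*(-2*5*(-2) + 0) = (-50 + (-51 + 8)/(15 - 46))*(-2*5*(-2) + 0) = (-50 - 43/(-31))*(-10*(-2) + 0) = (-50 - 43*(-1/31))*(20 + 0) = (-50 + 43/31)*20 = -1507/31*20 = -30140/31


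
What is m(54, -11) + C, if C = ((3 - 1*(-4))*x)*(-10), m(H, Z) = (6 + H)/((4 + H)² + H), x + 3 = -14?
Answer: 2033740/1709 ≈ 1190.0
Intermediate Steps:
x = -17 (x = -3 - 14 = -17)
m(H, Z) = (6 + H)/(H + (4 + H)²)
C = 1190 (C = ((3 - 1*(-4))*(-17))*(-10) = ((3 + 4)*(-17))*(-10) = (7*(-17))*(-10) = -119*(-10) = 1190)
m(54, -11) + C = (6 + 54)/(54 + (4 + 54)²) + 1190 = 60/(54 + 58²) + 1190 = 60/(54 + 3364) + 1190 = 60/3418 + 1190 = (1/3418)*60 + 1190 = 30/1709 + 1190 = 2033740/1709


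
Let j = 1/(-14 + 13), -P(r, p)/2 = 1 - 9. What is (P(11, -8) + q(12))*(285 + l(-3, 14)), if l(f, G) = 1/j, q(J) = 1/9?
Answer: 41180/9 ≈ 4575.6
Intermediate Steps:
q(J) = 1/9
P(r, p) = 16 (P(r, p) = -2*(1 - 9) = -2*(-8) = 16)
j = -1 (j = 1/(-1) = -1)
l(f, G) = -1 (l(f, G) = 1/(-1) = -1)
(P(11, -8) + q(12))*(285 + l(-3, 14)) = (16 + 1/9)*(285 - 1) = (145/9)*284 = 41180/9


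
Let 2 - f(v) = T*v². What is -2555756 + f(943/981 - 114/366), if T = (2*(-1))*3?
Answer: -3050668717968046/1193648427 ≈ -2.5558e+6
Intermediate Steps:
T = -6 (T = -2*3 = -6)
f(v) = 2 + 6*v² (f(v) = 2 - (-6)*v² = 2 + 6*v²)
-2555756 + f(943/981 - 114/366) = -2555756 + (2 + 6*(943/981 - 114/366)²) = -2555756 + (2 + 6*(943*(1/981) - 114*1/366)²) = -2555756 + (2 + 6*(943/981 - 19/61)²) = -2555756 + (2 + 6*(38884/59841)²) = -2555756 + (2 + 6*(1511965456/3580945281)) = -2555756 + (2 + 3023930912/1193648427) = -2555756 + 5411227766/1193648427 = -3050668717968046/1193648427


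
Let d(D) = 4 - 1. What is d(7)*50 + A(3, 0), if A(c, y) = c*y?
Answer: 150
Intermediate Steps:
d(D) = 3
d(7)*50 + A(3, 0) = 3*50 + 3*0 = 150 + 0 = 150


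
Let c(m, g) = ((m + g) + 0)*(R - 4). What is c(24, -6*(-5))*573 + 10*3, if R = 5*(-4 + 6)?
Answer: 185682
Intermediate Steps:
R = 10 (R = 5*2 = 10)
c(m, g) = 6*g + 6*m (c(m, g) = ((m + g) + 0)*(10 - 4) = ((g + m) + 0)*6 = (g + m)*6 = 6*g + 6*m)
c(24, -6*(-5))*573 + 10*3 = (6*(-6*(-5)) + 6*24)*573 + 10*3 = (6*30 + 144)*573 + 30 = (180 + 144)*573 + 30 = 324*573 + 30 = 185652 + 30 = 185682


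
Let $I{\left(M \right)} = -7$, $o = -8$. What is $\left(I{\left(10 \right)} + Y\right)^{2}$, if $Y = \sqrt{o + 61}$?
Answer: $\left(7 - \sqrt{53}\right)^{2} \approx 0.078462$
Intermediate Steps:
$Y = \sqrt{53}$ ($Y = \sqrt{-8 + 61} = \sqrt{53} \approx 7.2801$)
$\left(I{\left(10 \right)} + Y\right)^{2} = \left(-7 + \sqrt{53}\right)^{2}$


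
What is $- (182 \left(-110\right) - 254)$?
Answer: $20274$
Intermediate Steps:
$- (182 \left(-110\right) - 254) = - (-20020 - 254) = \left(-1\right) \left(-20274\right) = 20274$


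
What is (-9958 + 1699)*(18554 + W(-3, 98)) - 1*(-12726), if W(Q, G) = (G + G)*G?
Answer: -311863632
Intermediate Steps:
W(Q, G) = 2*G² (W(Q, G) = (2*G)*G = 2*G²)
(-9958 + 1699)*(18554 + W(-3, 98)) - 1*(-12726) = (-9958 + 1699)*(18554 + 2*98²) - 1*(-12726) = -8259*(18554 + 2*9604) + 12726 = -8259*(18554 + 19208) + 12726 = -8259*37762 + 12726 = -311876358 + 12726 = -311863632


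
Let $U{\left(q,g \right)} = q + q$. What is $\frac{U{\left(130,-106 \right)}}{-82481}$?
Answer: $- \frac{260}{82481} \approx -0.0031522$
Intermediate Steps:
$U{\left(q,g \right)} = 2 q$
$\frac{U{\left(130,-106 \right)}}{-82481} = \frac{2 \cdot 130}{-82481} = 260 \left(- \frac{1}{82481}\right) = - \frac{260}{82481}$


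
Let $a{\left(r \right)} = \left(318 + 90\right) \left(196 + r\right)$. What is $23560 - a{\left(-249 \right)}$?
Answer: $45184$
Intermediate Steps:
$a{\left(r \right)} = 79968 + 408 r$ ($a{\left(r \right)} = 408 \left(196 + r\right) = 79968 + 408 r$)
$23560 - a{\left(-249 \right)} = 23560 - \left(79968 + 408 \left(-249\right)\right) = 23560 - \left(79968 - 101592\right) = 23560 - -21624 = 23560 + 21624 = 45184$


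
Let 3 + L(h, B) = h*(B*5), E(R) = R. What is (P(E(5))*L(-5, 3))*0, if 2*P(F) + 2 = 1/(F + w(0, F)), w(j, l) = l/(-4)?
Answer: 0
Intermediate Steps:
w(j, l) = -l/4 (w(j, l) = l*(-¼) = -l/4)
L(h, B) = -3 + 5*B*h (L(h, B) = -3 + h*(B*5) = -3 + h*(5*B) = -3 + 5*B*h)
P(F) = -1 + 2/(3*F) (P(F) = -1 + 1/(2*(F - F/4)) = -1 + 1/(2*((3*F/4))) = -1 + (4/(3*F))/2 = -1 + 2/(3*F))
(P(E(5))*L(-5, 3))*0 = (((⅔ - 1*5)/5)*(-3 + 5*3*(-5)))*0 = (((⅔ - 5)/5)*(-3 - 75))*0 = (((⅕)*(-13/3))*(-78))*0 = -13/15*(-78)*0 = (338/5)*0 = 0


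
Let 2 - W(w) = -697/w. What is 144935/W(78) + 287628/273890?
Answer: 1548276312192/116814085 ≈ 13254.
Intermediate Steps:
W(w) = 2 + 697/w (W(w) = 2 - (-697)/w = 2 + 697/w)
144935/W(78) + 287628/273890 = 144935/(2 + 697/78) + 287628/273890 = 144935/(2 + 697*(1/78)) + 287628*(1/273890) = 144935/(2 + 697/78) + 143814/136945 = 144935/(853/78) + 143814/136945 = 144935*(78/853) + 143814/136945 = 11304930/853 + 143814/136945 = 1548276312192/116814085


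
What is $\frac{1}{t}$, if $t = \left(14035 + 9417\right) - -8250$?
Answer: $\frac{1}{31702} \approx 3.1544 \cdot 10^{-5}$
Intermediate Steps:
$t = 31702$ ($t = 23452 + 8250 = 31702$)
$\frac{1}{t} = \frac{1}{31702}$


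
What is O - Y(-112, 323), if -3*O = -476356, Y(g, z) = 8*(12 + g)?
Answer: 478756/3 ≈ 1.5959e+5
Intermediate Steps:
Y(g, z) = 96 + 8*g
O = 476356/3 (O = -1/3*(-476356) = 476356/3 ≈ 1.5879e+5)
O - Y(-112, 323) = 476356/3 - (96 + 8*(-112)) = 476356/3 - (96 - 896) = 476356/3 - 1*(-800) = 476356/3 + 800 = 478756/3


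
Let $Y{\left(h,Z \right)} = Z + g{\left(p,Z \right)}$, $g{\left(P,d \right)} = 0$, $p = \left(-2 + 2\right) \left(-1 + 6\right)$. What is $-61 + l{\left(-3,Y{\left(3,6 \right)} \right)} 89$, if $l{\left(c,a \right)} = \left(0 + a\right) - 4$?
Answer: $117$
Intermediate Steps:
$p = 0$ ($p = 0 \cdot 5 = 0$)
$Y{\left(h,Z \right)} = Z$ ($Y{\left(h,Z \right)} = Z + 0 = Z$)
$l{\left(c,a \right)} = -4 + a$ ($l{\left(c,a \right)} = a - 4 = -4 + a$)
$-61 + l{\left(-3,Y{\left(3,6 \right)} \right)} 89 = -61 + \left(-4 + 6\right) 89 = -61 + 2 \cdot 89 = -61 + 178 = 117$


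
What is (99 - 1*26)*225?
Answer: 16425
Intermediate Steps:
(99 - 1*26)*225 = (99 - 26)*225 = 73*225 = 16425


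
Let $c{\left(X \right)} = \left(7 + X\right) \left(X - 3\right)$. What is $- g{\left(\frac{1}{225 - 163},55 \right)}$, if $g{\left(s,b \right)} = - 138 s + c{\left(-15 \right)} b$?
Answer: $- \frac{245451}{31} \approx -7917.8$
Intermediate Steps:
$c{\left(X \right)} = \left(-3 + X\right) \left(7 + X\right)$ ($c{\left(X \right)} = \left(7 + X\right) \left(-3 + X\right) = \left(-3 + X\right) \left(7 + X\right)$)
$g{\left(s,b \right)} = - 138 s + 144 b$ ($g{\left(s,b \right)} = - 138 s + \left(-21 + \left(-15\right)^{2} + 4 \left(-15\right)\right) b = - 138 s + \left(-21 + 225 - 60\right) b = - 138 s + 144 b$)
$- g{\left(\frac{1}{225 - 163},55 \right)} = - (- \frac{138}{225 - 163} + 144 \cdot 55) = - (- \frac{138}{225 - 163} + 7920) = - (- \frac{138}{62} + 7920) = - (\left(-138\right) \frac{1}{62} + 7920) = - (- \frac{69}{31} + 7920) = \left(-1\right) \frac{245451}{31} = - \frac{245451}{31}$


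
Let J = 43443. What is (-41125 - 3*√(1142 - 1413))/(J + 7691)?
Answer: -41125/51134 - 3*I*√271/51134 ≈ -0.80426 - 0.00096582*I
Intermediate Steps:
(-41125 - 3*√(1142 - 1413))/(J + 7691) = (-41125 - 3*√(1142 - 1413))/(43443 + 7691) = (-41125 - 3*I*√271)/51134 = (-41125 - 3*I*√271)*(1/51134) = -41125/51134 - 3*I*√271/51134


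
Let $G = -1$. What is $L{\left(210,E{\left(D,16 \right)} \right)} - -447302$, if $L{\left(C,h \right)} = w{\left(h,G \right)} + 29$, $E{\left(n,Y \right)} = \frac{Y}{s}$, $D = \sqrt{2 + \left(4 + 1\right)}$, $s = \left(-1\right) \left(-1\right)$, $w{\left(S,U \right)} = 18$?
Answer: $447349$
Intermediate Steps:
$s = 1$
$D = \sqrt{7}$ ($D = \sqrt{2 + 5} = \sqrt{7} \approx 2.6458$)
$E{\left(n,Y \right)} = Y$ ($E{\left(n,Y \right)} = \frac{Y}{1} = Y 1 = Y$)
$L{\left(C,h \right)} = 47$ ($L{\left(C,h \right)} = 18 + 29 = 47$)
$L{\left(210,E{\left(D,16 \right)} \right)} - -447302 = 47 - -447302 = 47 + 447302 = 447349$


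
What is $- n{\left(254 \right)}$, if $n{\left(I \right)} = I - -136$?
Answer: $-390$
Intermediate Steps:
$n{\left(I \right)} = 136 + I$ ($n{\left(I \right)} = I + 136 = 136 + I$)
$- n{\left(254 \right)} = - (136 + 254) = \left(-1\right) 390 = -390$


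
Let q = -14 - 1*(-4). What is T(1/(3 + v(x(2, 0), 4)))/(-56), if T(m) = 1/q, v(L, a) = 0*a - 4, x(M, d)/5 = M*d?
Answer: 1/560 ≈ 0.0017857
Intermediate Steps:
x(M, d) = 5*M*d (x(M, d) = 5*(M*d) = 5*M*d)
v(L, a) = -4 (v(L, a) = 0 - 4 = -4)
q = -10 (q = -14 + 4 = -10)
T(m) = -⅒ (T(m) = 1/(-10) = -⅒)
T(1/(3 + v(x(2, 0), 4)))/(-56) = -⅒/(-56) = -⅒*(-1/56) = 1/560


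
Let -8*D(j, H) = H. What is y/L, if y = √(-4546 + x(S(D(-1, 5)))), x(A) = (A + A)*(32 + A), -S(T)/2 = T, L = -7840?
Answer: -3*I*√7934/31360 ≈ -0.008521*I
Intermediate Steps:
D(j, H) = -H/8
S(T) = -2*T
x(A) = 2*A*(32 + A) (x(A) = (2*A)*(32 + A) = 2*A*(32 + A))
y = 3*I*√7934/4 (y = √(-4546 + 2*(-(-1)*5/4)*(32 - (-1)*5/4)) = √(-4546 + 2*(-2*(-5/8))*(32 - 2*(-5/8))) = √(-4546 + 2*(5/4)*(32 + 5/4)) = √(-4546 + 2*(5/4)*(133/4)) = √(-4546 + 665/8) = √(-35703/8) = 3*I*√7934/4 ≈ 66.805*I)
y/L = (3*I*√7934/4)/(-7840) = (3*I*√7934/4)*(-1/7840) = -3*I*√7934/31360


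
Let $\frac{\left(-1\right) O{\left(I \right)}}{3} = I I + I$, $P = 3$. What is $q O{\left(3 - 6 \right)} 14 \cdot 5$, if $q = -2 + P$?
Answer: $-1260$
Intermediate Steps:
$q = 1$ ($q = -2 + 3 = 1$)
$O{\left(I \right)} = - 3 I - 3 I^{2}$ ($O{\left(I \right)} = - 3 \left(I I + I\right) = - 3 \left(I^{2} + I\right) = - 3 \left(I + I^{2}\right) = - 3 I - 3 I^{2}$)
$q O{\left(3 - 6 \right)} 14 \cdot 5 = 1 \left(- 3 \left(3 - 6\right) \left(1 + \left(3 - 6\right)\right)\right) 14 \cdot 5 = 1 \left(\left(-3\right) \left(-3\right) \left(1 - 3\right)\right) 14 \cdot 5 = 1 \left(\left(-3\right) \left(-3\right) \left(-2\right)\right) 14 \cdot 5 = 1 \left(-18\right) 14 \cdot 5 = \left(-18\right) 14 \cdot 5 = \left(-252\right) 5 = -1260$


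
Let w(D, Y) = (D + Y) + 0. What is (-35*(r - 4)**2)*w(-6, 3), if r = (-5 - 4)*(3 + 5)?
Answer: 606480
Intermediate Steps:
r = -72 (r = -9*8 = -72)
w(D, Y) = D + Y
(-35*(r - 4)**2)*w(-6, 3) = (-35*(-72 - 4)**2)*(-6 + 3) = -35*(-76)**2*(-3) = -35*5776*(-3) = -202160*(-3) = 606480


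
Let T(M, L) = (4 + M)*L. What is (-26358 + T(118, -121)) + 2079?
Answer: -39041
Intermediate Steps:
T(M, L) = L*(4 + M)
(-26358 + T(118, -121)) + 2079 = (-26358 - 121*(4 + 118)) + 2079 = (-26358 - 121*122) + 2079 = (-26358 - 14762) + 2079 = -41120 + 2079 = -39041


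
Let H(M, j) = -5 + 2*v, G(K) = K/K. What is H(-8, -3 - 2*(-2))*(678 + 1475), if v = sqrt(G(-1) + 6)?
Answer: -10765 + 4306*sqrt(7) ≈ 627.61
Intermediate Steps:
G(K) = 1
v = sqrt(7) (v = sqrt(1 + 6) = sqrt(7) ≈ 2.6458)
H(M, j) = -5 + 2*sqrt(7)
H(-8, -3 - 2*(-2))*(678 + 1475) = (-5 + 2*sqrt(7))*(678 + 1475) = (-5 + 2*sqrt(7))*2153 = -10765 + 4306*sqrt(7)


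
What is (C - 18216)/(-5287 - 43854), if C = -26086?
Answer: 44302/49141 ≈ 0.90153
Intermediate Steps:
(C - 18216)/(-5287 - 43854) = (-26086 - 18216)/(-5287 - 43854) = -44302/(-49141) = -44302*(-1/49141) = 44302/49141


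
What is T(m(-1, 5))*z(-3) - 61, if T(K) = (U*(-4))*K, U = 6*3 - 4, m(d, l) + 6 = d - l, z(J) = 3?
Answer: 1955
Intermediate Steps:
m(d, l) = -6 + d - l (m(d, l) = -6 + (d - l) = -6 + d - l)
U = 14 (U = 18 - 4 = 14)
T(K) = -56*K (T(K) = (14*(-4))*K = -56*K)
T(m(-1, 5))*z(-3) - 61 = -56*(-6 - 1 - 1*5)*3 - 61 = -56*(-6 - 1 - 5)*3 - 61 = -56*(-12)*3 - 61 = 672*3 - 61 = 2016 - 61 = 1955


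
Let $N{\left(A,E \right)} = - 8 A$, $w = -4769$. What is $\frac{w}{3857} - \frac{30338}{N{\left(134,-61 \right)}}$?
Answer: $\frac{2944771}{108808} \approx 27.064$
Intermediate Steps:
$\frac{w}{3857} - \frac{30338}{N{\left(134,-61 \right)}} = - \frac{4769}{3857} - \frac{30338}{\left(-8\right) 134} = \left(-4769\right) \frac{1}{3857} - \frac{30338}{-1072} = - \frac{251}{203} - - \frac{15169}{536} = - \frac{251}{203} + \frac{15169}{536} = \frac{2944771}{108808}$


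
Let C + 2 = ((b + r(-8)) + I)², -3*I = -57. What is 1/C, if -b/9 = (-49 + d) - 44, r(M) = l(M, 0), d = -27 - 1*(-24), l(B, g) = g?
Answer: 1/779687 ≈ 1.2826e-6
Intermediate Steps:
I = 19 (I = -⅓*(-57) = 19)
d = -3 (d = -27 + 24 = -3)
r(M) = 0
b = 864 (b = -9*((-49 - 3) - 44) = -9*(-52 - 44) = -9*(-96) = 864)
C = 779687 (C = -2 + ((864 + 0) + 19)² = -2 + (864 + 19)² = -2 + 883² = -2 + 779689 = 779687)
1/C = 1/779687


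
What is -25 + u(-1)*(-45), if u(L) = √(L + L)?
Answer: -25 - 45*I*√2 ≈ -25.0 - 63.64*I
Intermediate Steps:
u(L) = √2*√L (u(L) = √(2*L) = √2*√L)
-25 + u(-1)*(-45) = -25 + (√2*√(-1))*(-45) = -25 + (√2*I)*(-45) = -25 + (I*√2)*(-45) = -25 - 45*I*√2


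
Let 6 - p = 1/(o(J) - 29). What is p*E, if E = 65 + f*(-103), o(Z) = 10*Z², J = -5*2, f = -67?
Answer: 40576950/971 ≈ 41789.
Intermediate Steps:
J = -10
p = 5825/971 (p = 6 - 1/(10*(-10)² - 29) = 6 - 1/(10*100 - 29) = 6 - 1/(1000 - 29) = 6 - 1/971 = 5825/971 ≈ 5.9990)
E = 6966 (E = 65 - 67*(-103) = 65 + 6901 = 6966)
p*E = (5825/971)*6966 = 40576950/971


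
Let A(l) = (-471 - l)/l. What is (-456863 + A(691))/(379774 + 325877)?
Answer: -105231165/162534947 ≈ -0.64744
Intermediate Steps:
A(l) = (-471 - l)/l
(-456863 + A(691))/(379774 + 325877) = (-456863 + (-471 - 1*691)/691)/(379774 + 325877) = (-456863 + (-471 - 691)/691)/705651 = (-456863 + (1/691)*(-1162))*(1/705651) = (-456863 - 1162/691)*(1/705651) = -315693495/691*1/705651 = -105231165/162534947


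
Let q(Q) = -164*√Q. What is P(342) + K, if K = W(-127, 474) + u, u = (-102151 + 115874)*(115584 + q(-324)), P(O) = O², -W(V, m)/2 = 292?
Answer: 1586275612 - 40510296*I ≈ 1.5863e+9 - 4.051e+7*I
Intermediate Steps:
W(V, m) = -584 (W(V, m) = -2*292 = -584)
u = 1586159232 - 40510296*I (u = (-102151 + 115874)*(115584 - 2952*I) = 13723*(115584 - 2952*I) = 1586159232 - 40510296*I ≈ 1.5862e+9 - 4.051e+7*I)
K = 1586158648 - 40510296*I (K = -584 + (1586159232 - 40510296*I) = 1586158648 - 40510296*I ≈ 1.5862e+9 - 4.051e+7*I)
P(342) + K = 342² + (1586158648 - 40510296*I) = 116964 + (1586158648 - 40510296*I) = 1586275612 - 40510296*I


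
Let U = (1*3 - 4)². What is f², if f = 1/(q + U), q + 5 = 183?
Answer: 1/32041 ≈ 3.1210e-5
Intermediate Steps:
q = 178 (q = -5 + 183 = 178)
U = 1 (U = (3 - 4)² = (-1)² = 1)
f = 1/179 (f = 1/(178 + 1) = 1/179 ≈ 0.0055866)
f² = (1/179)² = 1/32041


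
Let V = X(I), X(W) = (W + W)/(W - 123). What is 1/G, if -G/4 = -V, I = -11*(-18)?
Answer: 25/528 ≈ 0.047348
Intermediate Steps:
I = 198
X(W) = 2*W/(-123 + W) (X(W) = (2*W)/(-123 + W) = 2*W/(-123 + W))
V = 132/25 (V = 2*198/(-123 + 198) = 2*198/75 = 2*198*(1/75) = 132/25 ≈ 5.2800)
G = 528/25 (G = -(-4)*132/25 = -4*(-132/25) = 528/25 ≈ 21.120)
1/G = 1/(528/25) = 25/528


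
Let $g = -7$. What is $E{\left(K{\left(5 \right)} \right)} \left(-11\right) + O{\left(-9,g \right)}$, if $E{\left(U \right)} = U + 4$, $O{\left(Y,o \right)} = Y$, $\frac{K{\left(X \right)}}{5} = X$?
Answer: $-328$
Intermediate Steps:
$K{\left(X \right)} = 5 X$
$E{\left(U \right)} = 4 + U$
$E{\left(K{\left(5 \right)} \right)} \left(-11\right) + O{\left(-9,g \right)} = \left(4 + 5 \cdot 5\right) \left(-11\right) - 9 = \left(4 + 25\right) \left(-11\right) - 9 = 29 \left(-11\right) - 9 = -319 - 9 = -328$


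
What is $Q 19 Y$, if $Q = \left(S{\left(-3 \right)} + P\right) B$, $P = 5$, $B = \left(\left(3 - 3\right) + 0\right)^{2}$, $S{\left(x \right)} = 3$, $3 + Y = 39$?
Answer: $0$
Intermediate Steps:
$Y = 36$ ($Y = -3 + 39 = 36$)
$B = 0$ ($B = \left(0 + 0\right)^{2} = 0^{2} = 0$)
$Q = 0$ ($Q = \left(3 + 5\right) 0 = 8 \cdot 0 = 0$)
$Q 19 Y = 0 \cdot 19 \cdot 36 = 0 \cdot 36 = 0$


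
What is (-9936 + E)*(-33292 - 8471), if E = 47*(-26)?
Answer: 465991554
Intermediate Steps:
E = -1222
(-9936 + E)*(-33292 - 8471) = (-9936 - 1222)*(-33292 - 8471) = -11158*(-41763) = 465991554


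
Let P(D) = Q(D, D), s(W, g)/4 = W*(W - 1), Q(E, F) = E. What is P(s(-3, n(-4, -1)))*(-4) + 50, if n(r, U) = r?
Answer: -142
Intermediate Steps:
s(W, g) = 4*W*(-1 + W) (s(W, g) = 4*(W*(W - 1)) = 4*(W*(-1 + W)) = 4*W*(-1 + W))
P(D) = D
P(s(-3, n(-4, -1)))*(-4) + 50 = (4*(-3)*(-1 - 3))*(-4) + 50 = (4*(-3)*(-4))*(-4) + 50 = 48*(-4) + 50 = -192 + 50 = -142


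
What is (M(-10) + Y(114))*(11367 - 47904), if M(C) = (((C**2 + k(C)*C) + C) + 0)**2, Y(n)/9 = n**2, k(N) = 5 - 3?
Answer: -4452544968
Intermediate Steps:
k(N) = 2
Y(n) = 9*n**2
M(C) = (C**2 + 3*C)**2 (M(C) = (((C**2 + 2*C) + C) + 0)**2 = ((C**2 + 3*C) + 0)**2 = (C**2 + 3*C)**2)
(M(-10) + Y(114))*(11367 - 47904) = ((-10)**2*(3 - 10)**2 + 9*114**2)*(11367 - 47904) = (100*(-7)**2 + 9*12996)*(-36537) = (100*49 + 116964)*(-36537) = (4900 + 116964)*(-36537) = 121864*(-36537) = -4452544968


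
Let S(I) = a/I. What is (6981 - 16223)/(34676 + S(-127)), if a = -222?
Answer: -586867/2202037 ≈ -0.26651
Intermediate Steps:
S(I) = -222/I
(6981 - 16223)/(34676 + S(-127)) = (6981 - 16223)/(34676 - 222/(-127)) = -9242/(34676 - 222*(-1/127)) = -9242/(34676 + 222/127) = -9242/4404074/127 = -9242*127/4404074 = -586867/2202037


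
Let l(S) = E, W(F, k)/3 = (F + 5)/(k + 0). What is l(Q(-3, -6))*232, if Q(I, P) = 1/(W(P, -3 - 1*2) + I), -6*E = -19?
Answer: 2204/3 ≈ 734.67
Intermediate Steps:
W(F, k) = 3*(5 + F)/k (W(F, k) = 3*((F + 5)/(k + 0)) = 3*((5 + F)/k) = 3*(5 + F)/k)
E = 19/6 (E = -1/6*(-19) = 19/6 ≈ 3.1667)
Q(I, P) = 1/(-3 + I - 3*P/5) (Q(I, P) = 1/(3*(5 + P)/(-3 - 1*2) + I) = 1/(3*(5 + P)/(-3 - 2) + I) = 1/(3*(5 + P)/(-5) + I) = 1/(3*(-1/5)*(5 + P) + I) = 1/((-3 - 3*P/5) + I) = 1/(-3 + I - 3*P/5))
l(S) = 19/6
l(Q(-3, -6))*232 = (19/6)*232 = 2204/3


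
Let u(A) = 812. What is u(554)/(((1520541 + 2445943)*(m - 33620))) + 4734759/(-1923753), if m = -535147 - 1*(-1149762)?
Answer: -909273918049388482/369441914133261645 ≈ -2.4612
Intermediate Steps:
m = 614615 (m = -535147 + 1149762 = 614615)
u(554)/(((1520541 + 2445943)*(m - 33620))) + 4734759/(-1923753) = 812/(((1520541 + 2445943)*(614615 - 33620))) + 4734759/(-1923753) = 812/((3966484*580995)) + 4734759*(-1/1923753) = 812/2304507371580 - 1578253/641251 = 812*(1/2304507371580) - 1578253/641251 = 203/576126842895 - 1578253/641251 = -909273918049388482/369441914133261645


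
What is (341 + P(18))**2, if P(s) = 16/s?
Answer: 9467929/81 ≈ 1.1689e+5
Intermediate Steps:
(341 + P(18))**2 = (341 + 16/18)**2 = (341 + 16*(1/18))**2 = (341 + 8/9)**2 = (3077/9)**2 = 9467929/81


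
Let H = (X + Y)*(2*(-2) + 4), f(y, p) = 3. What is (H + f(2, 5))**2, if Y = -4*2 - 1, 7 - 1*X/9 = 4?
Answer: 9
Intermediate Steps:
X = 27 (X = 63 - 9*4 = 63 - 36 = 27)
Y = -9 (Y = -8 - 1 = -9)
H = 0 (H = (27 - 9)*(2*(-2) + 4) = 18*(-4 + 4) = 18*0 = 0)
(H + f(2, 5))**2 = (0 + 3)**2 = 3**2 = 9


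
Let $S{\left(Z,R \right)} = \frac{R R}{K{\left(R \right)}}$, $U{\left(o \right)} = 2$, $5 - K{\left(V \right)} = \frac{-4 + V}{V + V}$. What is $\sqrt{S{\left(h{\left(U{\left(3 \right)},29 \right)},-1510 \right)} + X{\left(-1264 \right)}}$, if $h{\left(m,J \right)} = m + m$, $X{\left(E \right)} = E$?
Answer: $\frac{6 \sqrt{648045529274}}{6793} \approx 711.04$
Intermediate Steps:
$K{\left(V \right)} = 5 - \frac{-4 + V}{2 V}$ ($K{\left(V \right)} = 5 - \frac{-4 + V}{V + V} = 5 - \frac{-4 + V}{2 V}$)
$h{\left(m,J \right)} = 2 m$
$S{\left(Z,R \right)} = \frac{R^{2}}{\frac{9}{2} + \frac{2}{R}}$ ($S{\left(Z,R \right)} = \frac{R R}{\frac{9}{2} + \frac{2}{R}} = \frac{R^{2}}{\frac{9}{2} + \frac{2}{R}}$)
$\sqrt{S{\left(h{\left(U{\left(3 \right)},29 \right)},-1510 \right)} + X{\left(-1264 \right)}} = \sqrt{\frac{2 \left(-1510\right)^{3}}{4 + 9 \left(-1510\right)} - 1264} = \sqrt{2 \left(-3442951000\right) \frac{1}{4 - 13590} - 1264} = \sqrt{2 \left(-3442951000\right) \frac{1}{-13586} - 1264} = \sqrt{2 \left(-3442951000\right) \left(- \frac{1}{13586}\right) - 1264} = \sqrt{\frac{3442951000}{6793} - 1264} = \sqrt{\frac{3434364648}{6793}} = \frac{6 \sqrt{648045529274}}{6793}$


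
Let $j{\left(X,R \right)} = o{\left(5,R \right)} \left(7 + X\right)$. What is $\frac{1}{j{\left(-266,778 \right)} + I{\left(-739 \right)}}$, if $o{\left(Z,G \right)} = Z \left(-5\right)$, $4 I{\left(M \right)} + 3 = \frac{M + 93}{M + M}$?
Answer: $\frac{1478}{9569103} \approx 0.00015446$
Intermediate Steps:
$I{\left(M \right)} = - \frac{3}{4} + \frac{93 + M}{8 M}$ ($I{\left(M \right)} = - \frac{3}{4} + \frac{\left(M + 93\right) \frac{1}{M + M}}{4} = - \frac{3}{4} + \frac{\left(93 + M\right) \frac{1}{2 M}}{4} = - \frac{3}{4} + \frac{\frac{1}{2} \frac{1}{M} \left(93 + M\right)}{4} = - \frac{3}{4} + \frac{93 + M}{8 M}$)
$o{\left(Z,G \right)} = - 5 Z$
$j{\left(X,R \right)} = -175 - 25 X$ ($j{\left(X,R \right)} = \left(-5\right) 5 \left(7 + X\right) = - 25 \left(7 + X\right) = -175 - 25 X$)
$\frac{1}{j{\left(-266,778 \right)} + I{\left(-739 \right)}} = \frac{1}{\left(-175 - -6650\right) + \frac{93 - -3695}{8 \left(-739\right)}} = \frac{1}{\left(-175 + 6650\right) + \frac{1}{8} \left(- \frac{1}{739}\right) \left(93 + 3695\right)} = \frac{1}{6475 + \frac{1}{8} \left(- \frac{1}{739}\right) 3788} = \frac{1}{6475 - \frac{947}{1478}} = \frac{1}{\frac{9569103}{1478}} = \frac{1478}{9569103}$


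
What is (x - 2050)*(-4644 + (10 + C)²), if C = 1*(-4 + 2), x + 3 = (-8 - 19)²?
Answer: 6063920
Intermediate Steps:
x = 726 (x = -3 + (-8 - 19)² = -3 + (-27)² = -3 + 729 = 726)
C = -2 (C = 1*(-2) = -2)
(x - 2050)*(-4644 + (10 + C)²) = (726 - 2050)*(-4644 + (10 - 2)²) = -1324*(-4644 + 8²) = -1324*(-4644 + 64) = -1324*(-4580) = 6063920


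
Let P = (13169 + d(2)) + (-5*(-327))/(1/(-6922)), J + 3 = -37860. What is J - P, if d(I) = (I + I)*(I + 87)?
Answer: 11266082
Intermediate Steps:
d(I) = 2*I*(87 + I) (d(I) = (2*I)*(87 + I) = 2*I*(87 + I))
J = -37863 (J = -3 - 37860 = -37863)
P = -11303945 (P = (13169 + 2*2*(87 + 2)) + (-5*(-327))/(1/(-6922)) = (13169 + 2*2*89) + 1635/(-1/6922) = (13169 + 356) + 1635*(-6922) = 13525 - 11317470 = -11303945)
J - P = -37863 - 1*(-11303945) = -37863 + 11303945 = 11266082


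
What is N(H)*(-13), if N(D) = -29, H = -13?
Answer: 377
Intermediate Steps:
N(H)*(-13) = -29*(-13) = 377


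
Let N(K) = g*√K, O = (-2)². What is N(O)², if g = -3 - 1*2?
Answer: 100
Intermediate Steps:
O = 4
g = -5 (g = -3 - 2 = -5)
N(K) = -5*√K
N(O)² = (-5*√4)² = (-5*2)² = (-10)² = 100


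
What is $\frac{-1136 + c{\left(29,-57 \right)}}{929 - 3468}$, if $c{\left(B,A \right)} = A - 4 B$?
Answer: $\frac{1309}{2539} \approx 0.51556$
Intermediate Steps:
$\frac{-1136 + c{\left(29,-57 \right)}}{929 - 3468} = \frac{-1136 - 173}{929 - 3468} = \frac{-1136 - 173}{-2539} = \left(-1136 - 173\right) \left(- \frac{1}{2539}\right) = \left(-1309\right) \left(- \frac{1}{2539}\right) = \frac{1309}{2539}$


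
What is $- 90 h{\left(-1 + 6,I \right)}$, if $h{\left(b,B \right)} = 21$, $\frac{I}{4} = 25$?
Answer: $-1890$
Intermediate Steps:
$I = 100$ ($I = 4 \cdot 25 = 100$)
$- 90 h{\left(-1 + 6,I \right)} = \left(-90\right) 21 = -1890$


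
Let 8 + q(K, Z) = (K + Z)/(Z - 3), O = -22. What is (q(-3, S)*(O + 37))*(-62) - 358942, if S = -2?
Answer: -352432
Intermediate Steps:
q(K, Z) = -8 + (K + Z)/(-3 + Z) (q(K, Z) = -8 + (K + Z)/(Z - 3) = -8 + (K + Z)/(-3 + Z))
(q(-3, S)*(O + 37))*(-62) - 358942 = (((24 - 3 - 7*(-2))/(-3 - 2))*(-22 + 37))*(-62) - 358942 = (((24 - 3 + 14)/(-5))*15)*(-62) - 358942 = (-⅕*35*15)*(-62) - 358942 = -7*15*(-62) - 358942 = -105*(-62) - 358942 = 6510 - 358942 = -352432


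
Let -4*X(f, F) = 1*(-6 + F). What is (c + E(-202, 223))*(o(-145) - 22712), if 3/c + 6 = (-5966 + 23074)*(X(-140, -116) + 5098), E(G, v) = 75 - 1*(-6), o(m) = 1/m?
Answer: -520098487318123/282712532 ≈ -1.8397e+6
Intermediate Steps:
E(G, v) = 81 (E(G, v) = 75 + 6 = 81)
X(f, F) = 3/2 - F/4 (X(f, F) = -(-6 + F)/4 = 3/2 - F/4)
c = 1/29246124 (c = 3/(-6 + (-5966 + 23074)*((3/2 - ¼*(-116)) + 5098)) = 3/(-6 + 17108*((3/2 + 29) + 5098)) = 3/(-6 + 17108*(61/2 + 5098)) = 3/(-6 + 17108*(10257/2)) = 3/(-6 + 87738378) = 3/87738372 = 3*(1/87738372) = 1/29246124 ≈ 3.4193e-8)
(c + E(-202, 223))*(o(-145) - 22712) = (1/29246124 + 81)*(1/(-145) - 22712) = 2368936045*(-1/145 - 22712)/29246124 = (2368936045/29246124)*(-3293241/145) = -520098487318123/282712532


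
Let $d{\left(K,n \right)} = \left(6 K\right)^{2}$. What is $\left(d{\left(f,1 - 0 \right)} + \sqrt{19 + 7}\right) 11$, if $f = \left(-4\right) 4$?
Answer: $101376 + 11 \sqrt{26} \approx 1.0143 \cdot 10^{5}$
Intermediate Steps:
$f = -16$
$d{\left(K,n \right)} = 36 K^{2}$
$\left(d{\left(f,1 - 0 \right)} + \sqrt{19 + 7}\right) 11 = \left(36 \left(-16\right)^{2} + \sqrt{19 + 7}\right) 11 = \left(36 \cdot 256 + \sqrt{26}\right) 11 = \left(9216 + \sqrt{26}\right) 11 = 101376 + 11 \sqrt{26}$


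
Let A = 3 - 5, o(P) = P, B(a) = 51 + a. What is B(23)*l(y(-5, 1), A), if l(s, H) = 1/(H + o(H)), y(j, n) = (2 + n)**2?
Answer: -37/2 ≈ -18.500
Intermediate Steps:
A = -2
l(s, H) = 1/(2*H) (l(s, H) = 1/(H + H) = 1/(2*H))
B(23)*l(y(-5, 1), A) = (51 + 23)*((1/2)/(-2)) = 74*((1/2)*(-1/2)) = 74*(-1/4) = -37/2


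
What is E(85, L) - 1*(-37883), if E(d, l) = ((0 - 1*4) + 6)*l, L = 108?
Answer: 38099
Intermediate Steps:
E(d, l) = 2*l (E(d, l) = ((0 - 4) + 6)*l = (-4 + 6)*l = 2*l)
E(85, L) - 1*(-37883) = 2*108 - 1*(-37883) = 216 + 37883 = 38099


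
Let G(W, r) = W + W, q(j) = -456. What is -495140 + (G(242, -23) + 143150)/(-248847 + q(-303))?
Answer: -41146677018/83101 ≈ -4.9514e+5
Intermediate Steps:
G(W, r) = 2*W
-495140 + (G(242, -23) + 143150)/(-248847 + q(-303)) = -495140 + (2*242 + 143150)/(-248847 - 456) = -495140 + (484 + 143150)/(-249303) = -495140 + 143634*(-1/249303) = -495140 - 47878/83101 = -41146677018/83101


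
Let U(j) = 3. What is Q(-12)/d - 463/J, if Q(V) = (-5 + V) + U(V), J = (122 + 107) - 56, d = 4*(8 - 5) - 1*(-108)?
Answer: -28991/10380 ≈ -2.7930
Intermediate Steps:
d = 120 (d = 4*3 + 108 = 12 + 108 = 120)
J = 173 (J = 229 - 56 = 173)
Q(V) = -2 + V (Q(V) = (-5 + V) + 3 = -2 + V)
Q(-12)/d - 463/J = (-2 - 12)/120 - 463/173 = -14*1/120 - 463*1/173 = -7/60 - 463/173 = -28991/10380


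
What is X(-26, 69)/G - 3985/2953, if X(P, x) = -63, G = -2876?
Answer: -11274821/8492828 ≈ -1.3276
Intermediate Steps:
X(-26, 69)/G - 3985/2953 = -63/(-2876) - 3985/2953 = -63*(-1/2876) - 3985*1/2953 = 63/2876 - 3985/2953 = -11274821/8492828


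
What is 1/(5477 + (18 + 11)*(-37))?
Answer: 1/4404 ≈ 0.00022707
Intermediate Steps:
1/(5477 + (18 + 11)*(-37)) = 1/(5477 + 29*(-37)) = 1/(5477 - 1073) = 1/4404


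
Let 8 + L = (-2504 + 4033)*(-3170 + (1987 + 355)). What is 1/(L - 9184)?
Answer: -1/1275204 ≈ -7.8419e-7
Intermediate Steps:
L = -1266020 (L = -8 + (-2504 + 4033)*(-3170 + (1987 + 355)) = -8 + 1529*(-3170 + 2342) = -8 + 1529*(-828) = -8 - 1266012 = -1266020)
1/(L - 9184) = 1/(-1266020 - 9184) = 1/(-1275204) = -1/1275204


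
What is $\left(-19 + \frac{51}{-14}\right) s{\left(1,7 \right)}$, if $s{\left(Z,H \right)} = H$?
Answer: $- \frac{317}{2} \approx -158.5$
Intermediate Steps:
$\left(-19 + \frac{51}{-14}\right) s{\left(1,7 \right)} = \left(-19 + \frac{51}{-14}\right) 7 = \left(-19 + 51 \left(- \frac{1}{14}\right)\right) 7 = \left(-19 - \frac{51}{14}\right) 7 = \left(- \frac{317}{14}\right) 7 = - \frac{317}{2}$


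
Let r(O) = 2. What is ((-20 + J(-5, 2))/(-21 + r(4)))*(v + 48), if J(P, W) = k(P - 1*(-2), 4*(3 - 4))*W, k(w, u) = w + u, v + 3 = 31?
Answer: 136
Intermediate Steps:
v = 28 (v = -3 + 31 = 28)
k(w, u) = u + w
J(P, W) = W*(-2 + P) (J(P, W) = (4*(3 - 4) + (P - 1*(-2)))*W = (4*(-1) + (P + 2))*W = (-4 + (2 + P))*W = (-2 + P)*W = W*(-2 + P))
((-20 + J(-5, 2))/(-21 + r(4)))*(v + 48) = ((-20 + 2*(-2 - 5))/(-21 + 2))*(28 + 48) = ((-20 + 2*(-7))/(-19))*76 = ((-20 - 14)*(-1/19))*76 = -34*(-1/19)*76 = (34/19)*76 = 136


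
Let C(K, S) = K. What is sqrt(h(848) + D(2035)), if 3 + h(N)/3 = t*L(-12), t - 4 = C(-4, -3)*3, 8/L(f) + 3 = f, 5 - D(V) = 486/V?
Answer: sqrt(35453770)/2035 ≈ 2.9259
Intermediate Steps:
D(V) = 5 - 486/V
L(f) = 8/(-3 + f)
t = -8 (t = 4 - 4*3 = 4 - 12 = -8)
h(N) = 19/5 (h(N) = -9 + 3*(-64/(-3 - 12)) = -9 + 3*(-64/(-15)) = -9 + 3*(-64*(-1)/15) = -9 + 3*(-8*(-8/15)) = -9 + 3*(64/15) = -9 + 64/5 = 19/5)
sqrt(h(848) + D(2035)) = sqrt(19/5 + (5 - 486/2035)) = sqrt(19/5 + 9689/2035) = sqrt(17422/2035) = sqrt(35453770)/2035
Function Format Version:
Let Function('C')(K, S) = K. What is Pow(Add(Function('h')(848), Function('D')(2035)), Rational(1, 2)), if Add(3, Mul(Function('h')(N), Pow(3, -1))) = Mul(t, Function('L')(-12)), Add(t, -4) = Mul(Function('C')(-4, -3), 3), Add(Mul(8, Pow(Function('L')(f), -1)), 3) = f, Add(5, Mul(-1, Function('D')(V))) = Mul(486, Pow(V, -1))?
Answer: Mul(Rational(1, 2035), Pow(35453770, Rational(1, 2))) ≈ 2.9259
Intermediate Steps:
Function('D')(V) = Add(5, Mul(-486, Pow(V, -1))) (Function('D')(V) = Add(5, Mul(-1, Mul(486, Pow(V, -1)))) = Add(5, Mul(-486, Pow(V, -1))))
Function('L')(f) = Mul(8, Pow(Add(-3, f), -1))
t = -8 (t = Add(4, Mul(-4, 3)) = Add(4, -12) = -8)
Function('h')(N) = Rational(19, 5) (Function('h')(N) = Add(-9, Mul(3, Mul(-8, Mul(8, Pow(Add(-3, -12), -1))))) = Add(-9, Mul(3, Mul(-8, Mul(8, Pow(-15, -1))))) = Add(-9, Mul(3, Mul(-8, Mul(8, Rational(-1, 15))))) = Add(-9, Mul(3, Mul(-8, Rational(-8, 15)))) = Add(-9, Mul(3, Rational(64, 15))) = Add(-9, Rational(64, 5)) = Rational(19, 5))
Pow(Add(Function('h')(848), Function('D')(2035)), Rational(1, 2)) = Pow(Add(Rational(19, 5), Add(5, Mul(-486, Pow(2035, -1)))), Rational(1, 2)) = Pow(Add(Rational(19, 5), Add(5, Mul(-486, Rational(1, 2035)))), Rational(1, 2)) = Pow(Add(Rational(19, 5), Add(5, Rational(-486, 2035))), Rational(1, 2)) = Pow(Add(Rational(19, 5), Rational(9689, 2035)), Rational(1, 2)) = Pow(Rational(17422, 2035), Rational(1, 2)) = Mul(Rational(1, 2035), Pow(35453770, Rational(1, 2)))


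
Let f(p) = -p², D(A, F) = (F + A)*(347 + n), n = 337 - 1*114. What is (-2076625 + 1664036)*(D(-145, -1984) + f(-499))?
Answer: 603424202759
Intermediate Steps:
n = 223 (n = 337 - 114 = 223)
D(A, F) = 570*A + 570*F (D(A, F) = (F + A)*(347 + 223) = (A + F)*570 = 570*A + 570*F)
(-2076625 + 1664036)*(D(-145, -1984) + f(-499)) = (-2076625 + 1664036)*((570*(-145) + 570*(-1984)) - 1*(-499)²) = -412589*((-82650 - 1130880) - 1*249001) = -412589*(-1213530 - 249001) = -412589*(-1462531) = 603424202759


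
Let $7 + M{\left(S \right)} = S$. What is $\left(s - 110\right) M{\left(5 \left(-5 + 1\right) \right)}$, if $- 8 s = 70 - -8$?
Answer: $\frac{12933}{4} \approx 3233.3$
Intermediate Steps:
$M{\left(S \right)} = -7 + S$
$s = - \frac{39}{4}$ ($s = - \frac{70 - -8}{8} = - \frac{70 + 8}{8} = \left(- \frac{1}{8}\right) 78 = - \frac{39}{4} \approx -9.75$)
$\left(s - 110\right) M{\left(5 \left(-5 + 1\right) \right)} = \left(- \frac{39}{4} - 110\right) \left(-7 + 5 \left(-5 + 1\right)\right) = - \frac{479 \left(-7 + 5 \left(-4\right)\right)}{4} = - \frac{479 \left(-7 - 20\right)}{4} = \left(- \frac{479}{4}\right) \left(-27\right) = \frac{12933}{4}$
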